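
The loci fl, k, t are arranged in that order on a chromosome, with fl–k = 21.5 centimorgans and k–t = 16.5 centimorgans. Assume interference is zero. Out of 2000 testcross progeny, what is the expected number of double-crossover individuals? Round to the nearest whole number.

Map distances give recombination frequencies of 0.215 and 0.165 for the two intervals.
With no interference, expected double-crossover frequency = 0.215 × 0.165 = 0.03547.
Expected number = 0.03547 × 2000 = 70.95 ≈ 71.

71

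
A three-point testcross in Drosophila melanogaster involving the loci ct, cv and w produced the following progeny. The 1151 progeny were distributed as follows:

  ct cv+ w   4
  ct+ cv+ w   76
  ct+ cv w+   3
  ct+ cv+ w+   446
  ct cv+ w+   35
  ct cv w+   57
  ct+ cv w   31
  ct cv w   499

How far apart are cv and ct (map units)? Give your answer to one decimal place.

6.3 map units

The two most frequent reciprocal classes, ct+ cv+ w+ and ct cv w, are the parental types, so the F1 was ct+ cv+ w+ / ct cv w.
The two rarest classes, ct+ cv w+ and ct cv+ w, are the double crossovers. Comparing them with the parentals, only the cv allele has switched, so cv is the middle locus and the order is w – cv – ct.
Crossovers in the cv–ct interval produce the single-crossover classes ct cv+ w+ and ct+ cv w (35 + 31 = 66) plus the double crossovers (7).
RF(cv–ct) = (66 + 7) / 1151 = 73/1151 = 0.0634 → 6.3 map units.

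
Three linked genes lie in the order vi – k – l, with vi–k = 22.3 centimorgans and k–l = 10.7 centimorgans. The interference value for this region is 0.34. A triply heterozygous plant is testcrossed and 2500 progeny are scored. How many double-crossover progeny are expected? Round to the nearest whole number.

39

Map distances give recombination frequencies of 0.223 and 0.107 for the two intervals.
With interference 0.34 (so coincidence = 0.66), expected double-crossover frequency = 0.223 × 0.107 × 0.66 = 0.01575.
Expected number = 0.01575 × 2500 = 39.37 ≈ 39.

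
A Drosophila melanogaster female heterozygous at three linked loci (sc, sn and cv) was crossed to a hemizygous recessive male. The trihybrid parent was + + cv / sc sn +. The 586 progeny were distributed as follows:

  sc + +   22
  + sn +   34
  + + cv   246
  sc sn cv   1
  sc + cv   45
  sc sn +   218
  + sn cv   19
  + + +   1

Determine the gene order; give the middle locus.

The two rarest classes, + + + and sc sn cv, are the double crossovers. Comparing them with the parentals, only the cv allele has switched, so cv is the middle locus and the order is sc – cv – sn.

cv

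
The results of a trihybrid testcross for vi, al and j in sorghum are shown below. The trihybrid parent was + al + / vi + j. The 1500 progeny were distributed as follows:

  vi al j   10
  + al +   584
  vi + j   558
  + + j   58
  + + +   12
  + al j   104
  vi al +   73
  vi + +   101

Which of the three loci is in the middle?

al

The two rarest classes, + + + and vi al j, are the double crossovers. Comparing them with the parentals, only the al allele has switched, so al is the middle locus and the order is vi – al – j.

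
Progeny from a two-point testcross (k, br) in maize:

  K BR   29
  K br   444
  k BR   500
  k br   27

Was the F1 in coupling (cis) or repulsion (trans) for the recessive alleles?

The two most frequent classes are K br (444) and k BR (500); these are the parental (non-recombinant) types.
So the F1 carried K br on one chromosome and k BR on the other — the recessive alleles are on opposite chromosomes (trans / repulsion).

trans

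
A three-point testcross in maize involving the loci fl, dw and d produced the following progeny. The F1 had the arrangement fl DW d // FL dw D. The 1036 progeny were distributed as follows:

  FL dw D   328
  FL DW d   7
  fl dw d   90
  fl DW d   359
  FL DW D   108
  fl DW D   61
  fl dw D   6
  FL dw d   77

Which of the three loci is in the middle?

fl

The two rarest classes, FL DW d and fl dw D, are the double crossovers. Comparing them with the parentals, only the fl allele has switched, so fl is the middle locus and the order is dw – fl – d.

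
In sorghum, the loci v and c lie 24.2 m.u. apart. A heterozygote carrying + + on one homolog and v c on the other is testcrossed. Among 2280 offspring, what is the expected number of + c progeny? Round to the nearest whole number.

A map distance of 24.2 m.u. corresponds to a recombination frequency of 0.242.
The F1 is + + / v c, so + c is a recombinant gamete class with expected frequency r/2 = 0.242/2 = 0.1210.
Expected number = 0.1210 × 2280 = 275.88 ≈ 276.

276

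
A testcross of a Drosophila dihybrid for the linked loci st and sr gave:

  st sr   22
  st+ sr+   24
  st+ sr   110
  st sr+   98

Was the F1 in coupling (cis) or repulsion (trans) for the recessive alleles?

The two most frequent classes are st+ sr (110) and st sr+ (98); these are the parental (non-recombinant) types.
So the F1 carried st+ sr on one chromosome and st sr+ on the other — the recessive alleles are on opposite chromosomes (trans / repulsion).

trans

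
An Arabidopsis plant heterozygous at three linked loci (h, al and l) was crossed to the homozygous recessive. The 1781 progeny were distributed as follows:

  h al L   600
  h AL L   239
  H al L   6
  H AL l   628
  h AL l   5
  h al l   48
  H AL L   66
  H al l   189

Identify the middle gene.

h

The two most frequent reciprocal classes, h al L and H AL l, are the parental types, so the F1 was h al L / H AL l.
The two rarest classes, H al L and h AL l, are the double crossovers. Comparing them with the parentals, only the h allele has switched, so h is the middle locus and the order is l – h – al.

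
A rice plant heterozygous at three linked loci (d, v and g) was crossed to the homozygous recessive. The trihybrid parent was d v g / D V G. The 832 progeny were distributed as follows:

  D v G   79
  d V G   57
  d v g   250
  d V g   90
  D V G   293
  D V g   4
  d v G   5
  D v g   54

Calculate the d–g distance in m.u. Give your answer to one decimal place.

14.4 m.u.

The two rarest classes, d v G and D V g, are the double crossovers. Comparing them with the parentals, only the g allele has switched, so g is the middle locus and the order is d – g – v.
Crossovers in the d–g interval produce the single-crossover classes D v g and d V G (54 + 57 = 111) plus the double crossovers (9).
RF(d–g) = (111 + 9) / 832 = 120/832 = 0.1442 → 14.4 m.u.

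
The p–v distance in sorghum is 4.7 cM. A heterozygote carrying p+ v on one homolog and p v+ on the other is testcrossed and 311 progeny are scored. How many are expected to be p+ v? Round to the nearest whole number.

148

A map distance of 4.7 cM corresponds to a recombination frequency of 0.047.
The F1 is p+ v / p v+, so p+ v is a parental gamete class with expected frequency (1 − r)/2 = 0.953/2 = 0.4765.
Expected number = 0.4765 × 311 = 148.19 ≈ 148.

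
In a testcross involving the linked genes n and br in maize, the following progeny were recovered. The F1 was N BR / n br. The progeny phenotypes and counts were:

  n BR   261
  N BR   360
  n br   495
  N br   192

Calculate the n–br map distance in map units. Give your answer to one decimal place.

The recombinant classes are N br and n BR: 192 + 261 = 453.
Recombination frequency = 453/1308 = 0.3463 ≈ 34.6%, i.e. 34.6 map units.

34.6 map units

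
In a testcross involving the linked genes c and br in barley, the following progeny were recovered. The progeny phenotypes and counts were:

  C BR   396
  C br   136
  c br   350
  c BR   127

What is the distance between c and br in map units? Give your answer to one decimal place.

26.1 map units

The two most frequent classes, C BR (396) and c br (350), are the parental types, so the F1 was C BR / c br.
The recombinant classes are C br and c BR: 136 + 127 = 263.
Recombination frequency = 263/1009 = 0.2607 ≈ 26.1%, i.e. 26.1 map units.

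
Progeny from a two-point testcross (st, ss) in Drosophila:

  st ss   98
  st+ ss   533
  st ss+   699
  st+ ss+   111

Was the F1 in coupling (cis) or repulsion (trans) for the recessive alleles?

The two most frequent classes are st+ ss (533) and st ss+ (699); these are the parental (non-recombinant) types.
So the F1 carried st+ ss on one chromosome and st ss+ on the other — the recessive alleles are on opposite chromosomes (trans / repulsion).

trans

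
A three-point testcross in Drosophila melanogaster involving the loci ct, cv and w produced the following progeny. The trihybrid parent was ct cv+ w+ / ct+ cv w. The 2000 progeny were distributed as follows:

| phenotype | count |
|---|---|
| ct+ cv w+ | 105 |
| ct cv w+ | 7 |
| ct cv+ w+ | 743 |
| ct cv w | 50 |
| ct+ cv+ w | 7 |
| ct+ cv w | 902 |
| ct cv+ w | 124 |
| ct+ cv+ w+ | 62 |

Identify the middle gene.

The two rarest classes, ct cv w+ and ct+ cv+ w, are the double crossovers. Comparing them with the parentals, only the cv allele has switched, so cv is the middle locus and the order is w – cv – ct.

cv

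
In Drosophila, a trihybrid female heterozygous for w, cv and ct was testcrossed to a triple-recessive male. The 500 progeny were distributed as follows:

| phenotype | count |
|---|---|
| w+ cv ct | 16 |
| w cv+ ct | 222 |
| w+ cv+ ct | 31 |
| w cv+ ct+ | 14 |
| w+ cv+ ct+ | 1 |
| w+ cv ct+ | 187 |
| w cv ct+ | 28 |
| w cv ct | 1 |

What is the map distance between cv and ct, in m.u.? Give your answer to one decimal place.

6.4 m.u.

The two most frequent reciprocal classes, w+ cv ct+ and w cv+ ct, are the parental types, so the F1 was w+ cv ct+ / w cv+ ct.
The two rarest classes, w+ cv+ ct+ and w cv ct, are the double crossovers. Comparing them with the parentals, only the cv allele has switched, so cv is the middle locus and the order is w – cv – ct.
Crossovers in the cv–ct interval produce the single-crossover classes w+ cv ct and w cv+ ct+ (16 + 14 = 30) plus the double crossovers (2).
RF(cv–ct) = (30 + 2) / 500 = 32/500 = 0.0640 → 6.4 m.u.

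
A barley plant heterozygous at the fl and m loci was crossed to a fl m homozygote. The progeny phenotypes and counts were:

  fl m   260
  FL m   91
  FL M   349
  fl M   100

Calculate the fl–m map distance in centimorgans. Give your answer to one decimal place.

23.9 centimorgans

The two most frequent classes, FL M (349) and fl m (260), are the parental types, so the F1 was FL M / fl m.
The recombinant classes are FL m and fl M: 91 + 100 = 191.
Recombination frequency = 191/800 = 0.2387 ≈ 23.9%, i.e. 23.9 centimorgans.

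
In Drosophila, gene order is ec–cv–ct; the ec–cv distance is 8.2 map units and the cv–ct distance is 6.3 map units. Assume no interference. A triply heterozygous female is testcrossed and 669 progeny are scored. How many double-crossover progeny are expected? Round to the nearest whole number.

Map distances give recombination frequencies of 0.082 and 0.063 for the two intervals.
With no interference, expected double-crossover frequency = 0.082 × 0.063 = 0.00517.
Expected number = 0.00517 × 669 = 3.46 ≈ 3.

3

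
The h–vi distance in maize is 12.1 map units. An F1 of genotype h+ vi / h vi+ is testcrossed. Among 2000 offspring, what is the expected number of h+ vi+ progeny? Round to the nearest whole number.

121

A map distance of 12.1 map units corresponds to a recombination frequency of 0.121.
The F1 is h+ vi / h vi+, so h+ vi+ is a recombinant gamete class with expected frequency r/2 = 0.121/2 = 0.0605.
Expected number = 0.0605 × 2000 = 121.00 ≈ 121.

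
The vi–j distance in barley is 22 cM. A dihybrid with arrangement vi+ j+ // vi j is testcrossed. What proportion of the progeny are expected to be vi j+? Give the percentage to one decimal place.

A map distance of 22 cM corresponds to a recombination frequency of 0.220.
The F1 is vi+ j+ / vi j, so vi j+ is a recombinant gamete class with expected frequency r/2 = 0.220/2 = 0.1100.
That is 0.1100 = 11.0% of the progeny.

11.0%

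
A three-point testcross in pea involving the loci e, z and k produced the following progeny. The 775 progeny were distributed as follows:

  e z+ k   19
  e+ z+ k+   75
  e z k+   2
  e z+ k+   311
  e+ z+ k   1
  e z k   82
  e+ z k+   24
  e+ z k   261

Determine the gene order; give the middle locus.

The two most frequent reciprocal classes, e z+ k+ and e+ z k, are the parental types, so the F1 was e z+ k+ / e+ z k.
The two rarest classes, e z k+ and e+ z+ k, are the double crossovers. Comparing them with the parentals, only the z allele has switched, so z is the middle locus and the order is e – z – k.

z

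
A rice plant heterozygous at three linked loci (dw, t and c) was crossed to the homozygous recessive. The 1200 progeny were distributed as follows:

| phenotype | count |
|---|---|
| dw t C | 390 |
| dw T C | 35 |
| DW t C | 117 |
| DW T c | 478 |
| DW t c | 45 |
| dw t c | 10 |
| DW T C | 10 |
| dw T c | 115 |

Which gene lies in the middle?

The two most frequent reciprocal classes, DW T c and dw t C, are the parental types, so the F1 was DW T c / dw t C.
The two rarest classes, DW T C and dw t c, are the double crossovers. Comparing them with the parentals, only the c allele has switched, so c is the middle locus and the order is dw – c – t.

c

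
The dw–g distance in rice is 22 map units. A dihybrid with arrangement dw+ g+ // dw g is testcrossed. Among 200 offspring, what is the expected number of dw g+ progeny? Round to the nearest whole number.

A map distance of 22 map units corresponds to a recombination frequency of 0.220.
The F1 is dw+ g+ / dw g, so dw g+ is a recombinant gamete class with expected frequency r/2 = 0.220/2 = 0.1100.
Expected number = 0.1100 × 200 = 22.00 ≈ 22.

22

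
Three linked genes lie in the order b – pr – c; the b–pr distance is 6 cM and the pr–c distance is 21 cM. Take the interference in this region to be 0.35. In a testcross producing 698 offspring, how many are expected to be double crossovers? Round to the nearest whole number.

6

Map distances give recombination frequencies of 0.060 and 0.210 for the two intervals.
With interference 0.35 (so coincidence = 0.65), expected double-crossover frequency = 0.060 × 0.210 × 0.65 = 0.00819.
Expected number = 0.00819 × 698 = 5.72 ≈ 6.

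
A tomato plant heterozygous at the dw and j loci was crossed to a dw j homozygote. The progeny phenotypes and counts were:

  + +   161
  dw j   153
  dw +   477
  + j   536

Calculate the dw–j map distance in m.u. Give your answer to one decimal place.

The two most frequent classes, + j (536) and dw + (477), are the parental types, so the F1 was + j / dw +.
The recombinant classes are + + and dw j: 161 + 153 = 314.
Recombination frequency = 314/1327 = 0.2366 ≈ 23.7%, i.e. 23.7 m.u.

23.7 m.u.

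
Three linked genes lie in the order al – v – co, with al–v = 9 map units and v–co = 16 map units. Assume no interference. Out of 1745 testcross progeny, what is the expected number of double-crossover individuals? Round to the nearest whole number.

25

Map distances give recombination frequencies of 0.090 and 0.160 for the two intervals.
With no interference, expected double-crossover frequency = 0.090 × 0.160 = 0.01440.
Expected number = 0.01440 × 1745 = 25.13 ≈ 25.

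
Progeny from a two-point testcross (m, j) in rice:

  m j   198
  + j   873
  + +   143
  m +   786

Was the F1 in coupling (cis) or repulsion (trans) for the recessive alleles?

trans

The two most frequent classes are + j (873) and m + (786); these are the parental (non-recombinant) types.
So the F1 carried + j on one chromosome and m + on the other — the recessive alleles are on opposite chromosomes (trans / repulsion).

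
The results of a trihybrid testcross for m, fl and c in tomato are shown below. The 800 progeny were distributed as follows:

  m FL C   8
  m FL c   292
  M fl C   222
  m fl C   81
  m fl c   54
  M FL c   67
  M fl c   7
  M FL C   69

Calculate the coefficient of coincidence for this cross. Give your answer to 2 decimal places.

0.53

The two most frequent reciprocal classes, M fl C and m FL c, are the parental types, so the F1 was M fl C / m FL c.
The two rarest classes, M fl c and m FL C, are the double crossovers. Comparing them with the parentals, only the c allele has switched, so c is the middle locus and the order is fl – c – m.
fl–c: (123 + 15)/800 = 0.1725; c–m: (148 + 15)/800 = 0.2037.
Expected DCO frequency = 0.1725 × 0.2037 ≈ 0.03514; observed = 15/800 ≈ 0.01875.
Coefficient of coincidence = 0.01875/0.03514 ≈ 0.53.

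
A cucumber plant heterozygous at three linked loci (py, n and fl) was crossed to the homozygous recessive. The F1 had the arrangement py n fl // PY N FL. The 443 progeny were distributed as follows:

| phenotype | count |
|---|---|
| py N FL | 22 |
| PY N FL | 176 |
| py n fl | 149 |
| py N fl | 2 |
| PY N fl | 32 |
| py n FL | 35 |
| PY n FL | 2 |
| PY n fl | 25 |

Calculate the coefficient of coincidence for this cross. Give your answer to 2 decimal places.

The two rarest classes, py N fl and PY n FL, are the double crossovers. Comparing them with the parentals, only the n allele has switched, so n is the middle locus and the order is py – n – fl.
py–n: (47 + 4)/443 = 0.1151; n–fl: (67 + 4)/443 = 0.1603.
Expected DCO frequency = 0.1151 × 0.1603 ≈ 0.01845; observed = 4/443 ≈ 0.00903.
Coefficient of coincidence = 0.00903/0.01845 ≈ 0.49.

0.49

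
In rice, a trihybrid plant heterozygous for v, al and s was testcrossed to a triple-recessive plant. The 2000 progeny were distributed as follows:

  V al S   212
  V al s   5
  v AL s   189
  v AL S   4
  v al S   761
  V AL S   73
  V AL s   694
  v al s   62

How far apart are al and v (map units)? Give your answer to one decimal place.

20.5 map units

The two most frequent reciprocal classes, v al S and V AL s, are the parental types, so the F1 was v al S / V AL s.
The two rarest classes, v AL S and V al s, are the double crossovers. Comparing them with the parentals, only the al allele has switched, so al is the middle locus and the order is v – al – s.
Crossovers in the v–al interval produce the single-crossover classes V al S and v AL s (212 + 189 = 401) plus the double crossovers (9).
RF(v–al) = (401 + 9) / 2000 = 410/2000 = 0.2050 → 20.5 map units.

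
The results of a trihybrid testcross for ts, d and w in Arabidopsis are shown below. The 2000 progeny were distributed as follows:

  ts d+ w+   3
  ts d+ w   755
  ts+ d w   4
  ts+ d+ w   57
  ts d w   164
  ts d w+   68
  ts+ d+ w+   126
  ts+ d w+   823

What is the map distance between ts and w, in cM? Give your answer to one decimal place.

The two most frequent reciprocal classes, ts+ d w+ and ts d+ w, are the parental types, so the F1 was ts+ d w+ / ts d+ w.
The two rarest classes, ts+ d w and ts d+ w+, are the double crossovers. Comparing them with the parentals, only the w allele has switched, so w is the middle locus and the order is d – w – ts.
Crossovers in the w–ts interval produce the single-crossover classes ts d w+ and ts+ d+ w (68 + 57 = 125) plus the double crossovers (7).
RF(w–ts) = (125 + 7) / 2000 = 132/2000 = 0.0660 → 6.6 cM.

6.6 cM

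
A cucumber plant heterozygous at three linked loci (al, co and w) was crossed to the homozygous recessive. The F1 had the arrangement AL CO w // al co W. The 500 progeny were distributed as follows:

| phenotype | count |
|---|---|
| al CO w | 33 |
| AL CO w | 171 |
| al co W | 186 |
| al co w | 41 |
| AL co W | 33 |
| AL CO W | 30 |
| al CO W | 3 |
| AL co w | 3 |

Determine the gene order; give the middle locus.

The two rarest classes, AL co w and al CO W, are the double crossovers. Comparing them with the parentals, only the co allele has switched, so co is the middle locus and the order is w – co – al.

co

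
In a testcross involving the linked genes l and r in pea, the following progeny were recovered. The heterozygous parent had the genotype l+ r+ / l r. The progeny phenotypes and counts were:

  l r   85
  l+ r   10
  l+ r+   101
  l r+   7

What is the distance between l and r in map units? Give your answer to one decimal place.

8.4 map units

The recombinant classes are l+ r and l r+: 10 + 7 = 17.
Recombination frequency = 17/203 = 0.0837 ≈ 8.4%, i.e. 8.4 map units.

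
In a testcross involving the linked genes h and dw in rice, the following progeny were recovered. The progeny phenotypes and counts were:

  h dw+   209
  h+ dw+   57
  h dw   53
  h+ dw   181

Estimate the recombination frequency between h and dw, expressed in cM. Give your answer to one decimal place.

The two most frequent classes, h+ dw (181) and h dw+ (209), are the parental types, so the F1 was h+ dw / h dw+.
The recombinant classes are h+ dw+ and h dw: 57 + 53 = 110.
Recombination frequency = 110/500 = 0.2200 ≈ 22.0%, i.e. 22.0 cM.

22.0 cM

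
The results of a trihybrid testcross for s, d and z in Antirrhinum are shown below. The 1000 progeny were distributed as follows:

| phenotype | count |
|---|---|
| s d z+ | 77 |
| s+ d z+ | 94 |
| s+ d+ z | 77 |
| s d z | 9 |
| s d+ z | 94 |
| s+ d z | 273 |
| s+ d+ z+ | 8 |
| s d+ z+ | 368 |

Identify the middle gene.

s

The two most frequent reciprocal classes, s+ d z and s d+ z+, are the parental types, so the F1 was s+ d z / s d+ z+.
The two rarest classes, s d z and s+ d+ z+, are the double crossovers. Comparing them with the parentals, only the s allele has switched, so s is the middle locus and the order is z – s – d.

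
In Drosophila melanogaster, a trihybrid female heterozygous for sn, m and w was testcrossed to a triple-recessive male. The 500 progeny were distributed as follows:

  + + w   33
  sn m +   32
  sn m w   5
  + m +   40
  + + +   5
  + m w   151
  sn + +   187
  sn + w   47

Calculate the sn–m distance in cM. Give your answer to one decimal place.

The two most frequent reciprocal classes, sn + + and + m w, are the parental types, so the F1 was sn + + / + m w.
The two rarest classes, + + + and sn m w, are the double crossovers. Comparing them with the parentals, only the sn allele has switched, so sn is the middle locus and the order is w – sn – m.
Crossovers in the sn–m interval produce the single-crossover classes sn m + and + + w (32 + 33 = 65) plus the double crossovers (10).
RF(sn–m) = (65 + 10) / 500 = 75/500 = 0.1500 → 15.0 cM.

15.0 cM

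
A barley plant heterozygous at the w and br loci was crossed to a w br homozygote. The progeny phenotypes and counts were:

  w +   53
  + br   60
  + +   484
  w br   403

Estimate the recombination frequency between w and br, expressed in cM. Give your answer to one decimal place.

The two most frequent classes, + + (484) and w br (403), are the parental types, so the F1 was + + / w br.
The recombinant classes are + br and w +: 60 + 53 = 113.
Recombination frequency = 113/1000 = 0.1130 ≈ 11.3%, i.e. 11.3 cM.

11.3 cM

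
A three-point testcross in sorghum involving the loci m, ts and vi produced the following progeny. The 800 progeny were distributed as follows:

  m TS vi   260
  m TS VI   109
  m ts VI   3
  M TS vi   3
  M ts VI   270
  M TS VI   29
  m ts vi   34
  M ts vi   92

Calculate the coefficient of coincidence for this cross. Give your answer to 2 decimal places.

The two most frequent reciprocal classes, m TS vi and M ts VI, are the parental types, so the F1 was m TS vi / M ts VI.
The two rarest classes, M TS vi and m ts VI, are the double crossovers. Comparing them with the parentals, only the m allele has switched, so m is the middle locus and the order is ts – m – vi.
ts–m: (63 + 6)/800 = 0.0862; m–vi: (201 + 6)/800 = 0.2587.
Expected DCO frequency = 0.0862 × 0.2587 ≈ 0.02230; observed = 6/800 ≈ 0.00750.
Coefficient of coincidence = 0.00750/0.02230 ≈ 0.34.

0.34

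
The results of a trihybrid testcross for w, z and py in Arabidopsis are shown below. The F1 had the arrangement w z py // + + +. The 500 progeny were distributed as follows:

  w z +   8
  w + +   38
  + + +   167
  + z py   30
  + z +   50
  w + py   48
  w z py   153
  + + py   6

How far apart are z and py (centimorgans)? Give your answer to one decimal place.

22.4 centimorgans

The two rarest classes, w z + and + + py, are the double crossovers. Comparing them with the parentals, only the py allele has switched, so py is the middle locus and the order is w – py – z.
Crossovers in the py–z interval produce the single-crossover classes w + py and + z + (48 + 50 = 98) plus the double crossovers (14).
RF(py–z) = (98 + 14) / 500 = 112/500 = 0.2240 → 22.4 centimorgans.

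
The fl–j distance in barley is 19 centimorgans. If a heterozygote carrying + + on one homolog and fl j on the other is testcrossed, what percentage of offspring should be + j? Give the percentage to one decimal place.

A map distance of 19 centimorgans corresponds to a recombination frequency of 0.190.
The F1 is + + / fl j, so + j is a recombinant gamete class with expected frequency r/2 = 0.190/2 = 0.0950.
That is 0.0950 = 9.5% of the progeny.

9.5%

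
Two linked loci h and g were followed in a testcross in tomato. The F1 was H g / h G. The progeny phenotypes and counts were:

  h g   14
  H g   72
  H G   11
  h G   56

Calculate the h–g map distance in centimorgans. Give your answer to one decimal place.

16.3 centimorgans

The recombinant classes are H G and h g: 11 + 14 = 25.
Recombination frequency = 25/153 = 0.1634 ≈ 16.3%, i.e. 16.3 centimorgans.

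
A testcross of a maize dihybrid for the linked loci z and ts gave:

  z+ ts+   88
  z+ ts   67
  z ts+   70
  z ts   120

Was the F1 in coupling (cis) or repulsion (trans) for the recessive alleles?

cis

The two most frequent classes are z+ ts+ (88) and z ts (120); these are the parental (non-recombinant) types.
So the F1 carried z+ ts+ on one chromosome and z ts on the other — the recessive alleles are on the same chromosome (cis / coupling).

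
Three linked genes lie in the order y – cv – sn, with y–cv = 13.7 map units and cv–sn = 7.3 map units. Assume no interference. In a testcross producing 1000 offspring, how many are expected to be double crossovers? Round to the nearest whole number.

Map distances give recombination frequencies of 0.137 and 0.073 for the two intervals.
With no interference, expected double-crossover frequency = 0.137 × 0.073 = 0.01000.
Expected number = 0.01000 × 1000 = 10.00 ≈ 10.

10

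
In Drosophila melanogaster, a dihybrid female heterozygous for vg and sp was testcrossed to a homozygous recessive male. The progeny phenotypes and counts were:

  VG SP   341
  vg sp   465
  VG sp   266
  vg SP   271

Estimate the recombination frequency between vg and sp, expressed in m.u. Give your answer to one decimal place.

The two most frequent classes, VG SP (341) and vg sp (465), are the parental types, so the F1 was VG SP / vg sp.
The recombinant classes are VG sp and vg SP: 266 + 271 = 537.
Recombination frequency = 537/1343 = 0.3999 ≈ 40.0%, i.e. 40.0 m.u.

40.0 m.u.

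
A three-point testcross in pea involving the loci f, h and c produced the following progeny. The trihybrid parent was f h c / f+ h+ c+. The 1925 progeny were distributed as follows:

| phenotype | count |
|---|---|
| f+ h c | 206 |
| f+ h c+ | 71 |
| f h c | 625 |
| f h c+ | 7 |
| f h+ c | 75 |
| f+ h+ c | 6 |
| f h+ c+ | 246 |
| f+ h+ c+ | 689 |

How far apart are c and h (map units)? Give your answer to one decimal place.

The two rarest classes, f h c+ and f+ h+ c, are the double crossovers. Comparing them with the parentals, only the c allele has switched, so c is the middle locus and the order is h – c – f.
Crossovers in the h–c interval produce the single-crossover classes f h+ c and f+ h c+ (75 + 71 = 146) plus the double crossovers (13).
RF(h–c) = (146 + 13) / 1925 = 159/1925 = 0.0826 → 8.3 map units.

8.3 map units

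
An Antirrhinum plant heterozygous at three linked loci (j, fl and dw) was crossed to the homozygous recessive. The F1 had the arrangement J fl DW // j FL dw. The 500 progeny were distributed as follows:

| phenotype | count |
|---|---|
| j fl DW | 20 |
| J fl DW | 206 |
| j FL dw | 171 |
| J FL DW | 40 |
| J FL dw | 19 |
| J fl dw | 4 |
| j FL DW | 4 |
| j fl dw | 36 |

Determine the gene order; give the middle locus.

The two rarest classes, J fl dw and j FL DW, are the double crossovers. Comparing them with the parentals, only the dw allele has switched, so dw is the middle locus and the order is j – dw – fl.

dw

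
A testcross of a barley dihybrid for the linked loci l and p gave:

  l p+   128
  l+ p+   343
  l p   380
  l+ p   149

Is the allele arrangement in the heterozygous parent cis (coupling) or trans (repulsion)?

The two most frequent classes are l+ p+ (343) and l p (380); these are the parental (non-recombinant) types.
So the F1 carried l+ p+ on one chromosome and l p on the other — the recessive alleles are on the same chromosome (cis / coupling).

cis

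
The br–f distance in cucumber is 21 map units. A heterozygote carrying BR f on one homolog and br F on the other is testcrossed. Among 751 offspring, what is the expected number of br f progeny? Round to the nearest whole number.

79

A map distance of 21 map units corresponds to a recombination frequency of 0.210.
The F1 is BR f / br F, so br f is a recombinant gamete class with expected frequency r/2 = 0.210/2 = 0.1050.
Expected number = 0.1050 × 751 = 78.86 ≈ 79.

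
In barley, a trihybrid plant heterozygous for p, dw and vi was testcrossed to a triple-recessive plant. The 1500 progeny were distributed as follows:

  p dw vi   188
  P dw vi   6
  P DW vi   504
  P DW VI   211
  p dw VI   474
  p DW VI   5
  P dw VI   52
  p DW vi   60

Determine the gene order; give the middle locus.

dw

The two most frequent reciprocal classes, p dw VI and P DW vi, are the parental types, so the F1 was p dw VI / P DW vi.
The two rarest classes, p DW VI and P dw vi, are the double crossovers. Comparing them with the parentals, only the dw allele has switched, so dw is the middle locus and the order is vi – dw – p.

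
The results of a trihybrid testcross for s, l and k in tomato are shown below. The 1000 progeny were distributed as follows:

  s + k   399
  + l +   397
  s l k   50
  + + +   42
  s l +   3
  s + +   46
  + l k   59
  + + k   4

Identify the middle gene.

The two most frequent reciprocal classes, s + k and + l +, are the parental types, so the F1 was s + k / + l +.
The two rarest classes, + + k and s l +, are the double crossovers. Comparing them with the parentals, only the s allele has switched, so s is the middle locus and the order is l – s – k.

s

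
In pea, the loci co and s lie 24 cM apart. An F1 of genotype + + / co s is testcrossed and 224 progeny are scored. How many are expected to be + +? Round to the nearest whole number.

85

A map distance of 24 cM corresponds to a recombination frequency of 0.240.
The F1 is + + / co s, so + + is a parental gamete class with expected frequency (1 − r)/2 = 0.760/2 = 0.3800.
Expected number = 0.3800 × 224 = 85.12 ≈ 85.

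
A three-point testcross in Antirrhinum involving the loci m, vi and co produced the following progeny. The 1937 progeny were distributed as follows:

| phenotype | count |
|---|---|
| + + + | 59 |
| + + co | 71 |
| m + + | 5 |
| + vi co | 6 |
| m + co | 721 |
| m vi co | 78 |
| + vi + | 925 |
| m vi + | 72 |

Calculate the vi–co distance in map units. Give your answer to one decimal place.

7.6 map units

The two most frequent reciprocal classes, + vi + and m + co, are the parental types, so the F1 was + vi + / m + co.
The two rarest classes, + vi co and m + +, are the double crossovers. Comparing them with the parentals, only the co allele has switched, so co is the middle locus and the order is vi – co – m.
Crossovers in the vi–co interval produce the single-crossover classes + + + and m vi co (59 + 78 = 137) plus the double crossovers (11).
RF(vi–co) = (137 + 11) / 1937 = 148/1937 = 0.0764 → 7.6 map units.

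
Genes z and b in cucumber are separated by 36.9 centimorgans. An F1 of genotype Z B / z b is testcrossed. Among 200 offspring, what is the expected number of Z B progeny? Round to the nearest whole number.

A map distance of 36.9 centimorgans corresponds to a recombination frequency of 0.369.
The F1 is Z B / z b, so Z B is a parental gamete class with expected frequency (1 − r)/2 = 0.631/2 = 0.3155.
Expected number = 0.3155 × 200 = 63.10 ≈ 63.

63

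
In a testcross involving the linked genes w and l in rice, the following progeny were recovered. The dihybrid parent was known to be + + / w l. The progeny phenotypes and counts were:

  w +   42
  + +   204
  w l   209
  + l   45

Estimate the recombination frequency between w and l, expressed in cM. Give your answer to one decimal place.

The recombinant classes are + l and w +: 45 + 42 = 87.
Recombination frequency = 87/500 = 0.1740 ≈ 17.4%, i.e. 17.4 cM.

17.4 cM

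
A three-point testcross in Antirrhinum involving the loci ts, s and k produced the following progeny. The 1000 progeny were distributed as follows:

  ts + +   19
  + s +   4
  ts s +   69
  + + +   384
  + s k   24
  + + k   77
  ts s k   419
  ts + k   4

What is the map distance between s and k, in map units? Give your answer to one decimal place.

The two most frequent reciprocal classes, ts s k and + + +, are the parental types, so the F1 was ts s k / + + +.
The two rarest classes, ts + k and + s +, are the double crossovers. Comparing them with the parentals, only the s allele has switched, so s is the middle locus and the order is ts – s – k.
Crossovers in the s–k interval produce the single-crossover classes ts s + and + + k (69 + 77 = 146) plus the double crossovers (8).
RF(s–k) = (146 + 8) / 1000 = 154/1000 = 0.1540 → 15.4 map units.

15.4 map units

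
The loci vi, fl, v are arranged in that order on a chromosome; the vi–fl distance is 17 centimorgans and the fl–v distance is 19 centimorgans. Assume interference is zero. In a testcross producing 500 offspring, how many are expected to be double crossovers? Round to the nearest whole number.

16

Map distances give recombination frequencies of 0.170 and 0.190 for the two intervals.
With no interference, expected double-crossover frequency = 0.170 × 0.190 = 0.03230.
Expected number = 0.03230 × 500 = 16.15 ≈ 16.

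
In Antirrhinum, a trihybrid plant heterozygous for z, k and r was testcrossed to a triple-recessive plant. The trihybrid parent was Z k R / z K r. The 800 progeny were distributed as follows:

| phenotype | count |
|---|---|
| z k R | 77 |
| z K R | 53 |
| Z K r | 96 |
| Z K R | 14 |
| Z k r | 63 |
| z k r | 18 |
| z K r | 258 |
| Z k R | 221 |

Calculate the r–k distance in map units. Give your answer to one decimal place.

18.5 map units

The two rarest classes, Z K R and z k r, are the double crossovers. Comparing them with the parentals, only the k allele has switched, so k is the middle locus and the order is r – k – z.
Crossovers in the r–k interval produce the single-crossover classes Z k r and z K R (63 + 53 = 116) plus the double crossovers (32).
RF(r–k) = (116 + 32) / 800 = 148/800 = 0.1850 → 18.5 map units.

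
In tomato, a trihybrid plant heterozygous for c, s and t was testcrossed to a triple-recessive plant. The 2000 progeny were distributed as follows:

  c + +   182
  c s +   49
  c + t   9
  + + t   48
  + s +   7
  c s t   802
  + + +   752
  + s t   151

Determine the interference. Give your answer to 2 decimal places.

0.19

The two most frequent reciprocal classes, c s t and + + +, are the parental types, so the F1 was c s t / + + +.
The two rarest classes, c + t and + s +, are the double crossovers. Comparing them with the parentals, only the s allele has switched, so s is the middle locus and the order is c – s – t.
c–s: (333 + 16)/2000 = 0.1745; s–t: (97 + 16)/2000 = 0.0565.
Expected DCO frequency = 0.1745 × 0.0565 ≈ 0.00986; observed = 16/2000 ≈ 0.00800.
Coefficient of coincidence = 0.00800/0.00986 ≈ 0.81; interference = 1 − 0.81 = 0.19.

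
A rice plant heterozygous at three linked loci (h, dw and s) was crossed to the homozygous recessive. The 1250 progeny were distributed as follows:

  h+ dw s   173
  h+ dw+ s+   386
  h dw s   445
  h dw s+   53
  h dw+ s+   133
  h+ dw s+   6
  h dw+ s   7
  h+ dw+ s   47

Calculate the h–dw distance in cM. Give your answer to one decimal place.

The two most frequent reciprocal classes, h dw s and h+ dw+ s+, are the parental types, so the F1 was h dw s / h+ dw+ s+.
The two rarest classes, h dw+ s and h+ dw s+, are the double crossovers. Comparing them with the parentals, only the dw allele has switched, so dw is the middle locus and the order is h – dw – s.
Crossovers in the h–dw interval produce the single-crossover classes h+ dw s and h dw+ s+ (173 + 133 = 306) plus the double crossovers (13).
RF(h–dw) = (306 + 13) / 1250 = 319/1250 = 0.2552 → 25.5 cM.

25.5 cM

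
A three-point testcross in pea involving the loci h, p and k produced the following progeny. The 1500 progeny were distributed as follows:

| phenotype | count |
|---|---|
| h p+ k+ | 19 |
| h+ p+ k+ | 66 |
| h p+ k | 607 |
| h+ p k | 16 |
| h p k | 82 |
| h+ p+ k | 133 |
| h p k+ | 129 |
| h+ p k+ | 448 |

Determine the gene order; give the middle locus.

k

The two most frequent reciprocal classes, h+ p k+ and h p+ k, are the parental types, so the F1 was h+ p k+ / h p+ k.
The two rarest classes, h+ p k and h p+ k+, are the double crossovers. Comparing them with the parentals, only the k allele has switched, so k is the middle locus and the order is h – k – p.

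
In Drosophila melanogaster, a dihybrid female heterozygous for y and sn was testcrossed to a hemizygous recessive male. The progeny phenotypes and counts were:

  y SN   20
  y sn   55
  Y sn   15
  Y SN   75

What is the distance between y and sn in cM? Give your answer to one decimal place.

The two most frequent classes, Y SN (75) and y sn (55), are the parental types, so the F1 was Y SN / y sn.
The recombinant classes are Y sn and y SN: 15 + 20 = 35.
Recombination frequency = 35/165 = 0.2121 ≈ 21.2%, i.e. 21.2 cM.

21.2 cM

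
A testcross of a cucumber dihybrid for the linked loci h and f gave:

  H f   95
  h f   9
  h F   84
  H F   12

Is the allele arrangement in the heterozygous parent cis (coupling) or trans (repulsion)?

trans

The two most frequent classes are H f (95) and h F (84); these are the parental (non-recombinant) types.
So the F1 carried H f on one chromosome and h F on the other — the recessive alleles are on opposite chromosomes (trans / repulsion).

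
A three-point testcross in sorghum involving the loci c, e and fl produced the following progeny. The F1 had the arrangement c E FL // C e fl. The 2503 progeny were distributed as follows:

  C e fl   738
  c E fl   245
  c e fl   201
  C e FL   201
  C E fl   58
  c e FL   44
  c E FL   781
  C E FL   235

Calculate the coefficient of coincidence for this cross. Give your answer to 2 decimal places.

The two rarest classes, c e FL and C E fl, are the double crossovers. Comparing them with the parentals, only the e allele has switched, so e is the middle locus and the order is fl – e – c.
fl–e: (446 + 102)/2503 = 0.2189; e–c: (436 + 102)/2503 = 0.2149.
Expected DCO frequency = 0.2189 × 0.2149 ≈ 0.04704; observed = 102/2503 ≈ 0.04075.
Coefficient of coincidence = 0.04075/0.04704 ≈ 0.87.

0.87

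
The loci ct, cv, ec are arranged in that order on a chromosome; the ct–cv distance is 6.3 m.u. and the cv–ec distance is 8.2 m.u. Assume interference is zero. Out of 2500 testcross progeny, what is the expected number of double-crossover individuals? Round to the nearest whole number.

Map distances give recombination frequencies of 0.063 and 0.082 for the two intervals.
With no interference, expected double-crossover frequency = 0.063 × 0.082 = 0.00517.
Expected number = 0.00517 × 2500 = 12.91 ≈ 13.

13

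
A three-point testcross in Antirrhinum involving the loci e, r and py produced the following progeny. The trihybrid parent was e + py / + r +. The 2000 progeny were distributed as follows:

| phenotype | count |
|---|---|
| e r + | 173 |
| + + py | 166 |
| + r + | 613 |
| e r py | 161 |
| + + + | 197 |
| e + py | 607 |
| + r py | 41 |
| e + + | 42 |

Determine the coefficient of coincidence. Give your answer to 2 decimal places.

The two rarest classes, e + + and + r py, are the double crossovers. Comparing them with the parentals, only the py allele has switched, so py is the middle locus and the order is e – py – r.
e–py: (339 + 83)/2000 = 0.2110; py–r: (358 + 83)/2000 = 0.2205.
Expected DCO frequency = 0.2110 × 0.2205 ≈ 0.04653; observed = 83/2000 ≈ 0.04150.
Coefficient of coincidence = 0.04150/0.04653 ≈ 0.89.

0.89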